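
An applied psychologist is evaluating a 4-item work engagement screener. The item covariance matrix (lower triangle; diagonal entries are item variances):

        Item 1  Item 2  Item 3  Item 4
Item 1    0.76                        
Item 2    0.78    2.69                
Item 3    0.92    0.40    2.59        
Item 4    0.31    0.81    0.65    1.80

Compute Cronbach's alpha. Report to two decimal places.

α = 0.66

Σσᵢ² = 0.76 + 2.69 + 2.59 + 1.80 = 7.84
Sum of off-diagonal covariances = 3.87
total variance = 7.84 + 2 × 3.87 = 15.58
α = (k/(k−1))·(1 − Σσᵢ²/total variance) = (4/3)·(1 − 7.84/15.58) = 0.66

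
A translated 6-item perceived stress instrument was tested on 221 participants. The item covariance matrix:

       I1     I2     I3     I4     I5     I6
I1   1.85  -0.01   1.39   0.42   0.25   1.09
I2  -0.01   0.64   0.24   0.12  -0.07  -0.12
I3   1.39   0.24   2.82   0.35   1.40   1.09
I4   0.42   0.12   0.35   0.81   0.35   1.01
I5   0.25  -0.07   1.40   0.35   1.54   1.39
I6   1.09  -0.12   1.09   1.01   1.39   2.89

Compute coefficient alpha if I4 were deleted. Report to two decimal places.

α = 0.72

Remaining items: I1, I2, I3, I5, I6 (k = 5).
Σσᵢ² = 1.85 + 0.64 + 2.82 + 1.54 + 2.89 = 9.74
σ²_total = 9.74 + 2 × 6.65 = 23.04
α (item deleted) = (5/4)·(1 − 9.74/23.04) = 0.72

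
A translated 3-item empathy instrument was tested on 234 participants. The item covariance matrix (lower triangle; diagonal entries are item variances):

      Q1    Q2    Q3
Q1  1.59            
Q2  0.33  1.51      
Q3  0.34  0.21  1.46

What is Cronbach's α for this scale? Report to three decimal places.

α = 0.418

Σσ²ᵢ = 1.59 + 1.51 + 1.46 = 4.56
Sum of the distinct covariances = 0.88
total variance = 4.56 + 2 × 0.88 = 6.32
α = (k/(k−1))·(1 − Σσ²ᵢ/total variance) = (3/2)·(1 − 4.56/6.32) = 0.418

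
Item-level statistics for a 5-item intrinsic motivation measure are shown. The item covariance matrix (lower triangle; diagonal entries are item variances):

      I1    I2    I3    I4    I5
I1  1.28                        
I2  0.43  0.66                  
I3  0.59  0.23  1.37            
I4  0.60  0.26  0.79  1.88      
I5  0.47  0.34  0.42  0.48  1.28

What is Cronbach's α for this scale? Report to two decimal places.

sum of item variances = 1.28 + 0.66 + 1.37 + 1.88 + 1.28 = 6.47
Sum of off-diagonal covariances = 4.61
total variance = 6.47 + 2 × 4.61 = 15.69
α = (k/(k−1))·(1 − sum of item variances/total variance) = (5/4)·(1 − 6.47/15.69) = 0.73

Cronbach's α = 0.73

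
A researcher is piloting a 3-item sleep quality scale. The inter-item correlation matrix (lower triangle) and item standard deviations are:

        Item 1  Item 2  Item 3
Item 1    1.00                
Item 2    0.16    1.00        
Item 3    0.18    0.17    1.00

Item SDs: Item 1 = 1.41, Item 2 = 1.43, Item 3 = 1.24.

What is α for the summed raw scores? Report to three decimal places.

Σσ²ᵢ = 1.41² + 1.43² + 1.24² = 5.5706
Covariances σ_ij = r_ij · s_i · s_j:
  σ(Item 1,Item 2) = 0.16 × 1.41 × 1.43 = 0.3226
  σ(Item 1,Item 3) = 0.18 × 1.41 × 1.24 = 0.3147
  σ(Item 2,Item 3) = 0.17 × 1.43 × 1.24 = 0.3014
σ²_T = Σσ²ᵢ + 2·Σσ_ij = 5.5706 + 2 × 0.9387 = 7.4480
α = (3/2)·(1 − 5.5706/7.4480) = 0.378

α = 0.378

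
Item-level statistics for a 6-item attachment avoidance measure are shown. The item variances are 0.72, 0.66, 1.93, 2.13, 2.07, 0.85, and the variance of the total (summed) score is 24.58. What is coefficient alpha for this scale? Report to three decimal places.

Σσ²ᵢ = 0.72 + 0.66 + 1.93 + 2.13 + 2.07 + 0.85 = 8.36
α = (k/(k−1))·(1 − Σσ²ᵢ/σ²_T) = (6/5)·(1 − 8.36/24.58) = 0.792

coefficient alpha = 0.792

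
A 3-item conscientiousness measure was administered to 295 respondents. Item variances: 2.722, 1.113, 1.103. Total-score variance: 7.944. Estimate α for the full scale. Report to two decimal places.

sum of item variances = 2.722 + 1.113 + 1.103 = 4.938
α = (k/(k−1))·(1 − sum of item variances/total variance) = (3/2)·(1 − 4.938/7.944) = 0.57

α = 0.57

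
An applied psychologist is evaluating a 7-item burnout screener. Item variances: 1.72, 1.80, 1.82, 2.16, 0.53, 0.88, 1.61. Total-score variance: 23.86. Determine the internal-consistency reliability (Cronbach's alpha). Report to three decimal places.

α = 0.652

Σσᵢ² = 1.72 + 1.80 + 1.82 + 2.16 + 0.53 + 0.88 + 1.61 = 10.52
α = (k/(k−1))·(1 − Σσᵢ²/σ²_total) = (7/6)·(1 − 10.52/23.86) = 0.652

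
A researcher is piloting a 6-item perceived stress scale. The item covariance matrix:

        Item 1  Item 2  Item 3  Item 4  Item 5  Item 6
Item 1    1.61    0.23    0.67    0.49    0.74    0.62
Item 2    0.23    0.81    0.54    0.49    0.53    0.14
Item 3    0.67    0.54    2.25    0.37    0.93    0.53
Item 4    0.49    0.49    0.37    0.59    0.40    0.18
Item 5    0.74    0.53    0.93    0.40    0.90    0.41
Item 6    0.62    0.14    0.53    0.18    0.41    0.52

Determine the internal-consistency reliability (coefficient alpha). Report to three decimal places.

ΣVar(i) = 1.61 + 0.81 + 2.25 + 0.59 + 0.90 + 0.52 = 6.68
Sum of the distinct covariances = 7.27
σ²_T = 6.68 + 2 × 7.27 = 21.22
α = (k/(k−1))·(1 − ΣVar(i)/σ²_T) = (6/5)·(1 − 6.68/21.22) = 0.822

coefficient alpha = 0.822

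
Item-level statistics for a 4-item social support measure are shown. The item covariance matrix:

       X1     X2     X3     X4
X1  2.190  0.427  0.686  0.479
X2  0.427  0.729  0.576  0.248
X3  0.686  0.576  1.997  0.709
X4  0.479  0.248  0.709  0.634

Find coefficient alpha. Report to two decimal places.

Σσᵢ² = 2.190 + 0.729 + 1.997 + 0.634 = 5.550
Σ_{i<j} σ_ij = 3.125
Var(T) = 5.550 + 2 × 3.125 = 11.800
α = (k/(k−1))·(1 − Σσᵢ²/Var(T)) = (4/3)·(1 − 5.550/11.800) = 0.71

α = 0.71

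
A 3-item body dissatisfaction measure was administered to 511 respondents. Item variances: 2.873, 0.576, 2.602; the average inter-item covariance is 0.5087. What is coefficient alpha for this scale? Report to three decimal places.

coefficient alpha = 0.503

Σσᵢ² = 2.873 + 0.576 + 2.602 = 6.051
Sum of the 3 distinct covariances = 3 × 0.5087 = 1.5261
Var(T) = Σσᵢ² + 2·Σcov = 6.051 + 2 × 1.5261 = 9.1032
α = (3/2)·(1 − 6.051/9.1032) = 0.503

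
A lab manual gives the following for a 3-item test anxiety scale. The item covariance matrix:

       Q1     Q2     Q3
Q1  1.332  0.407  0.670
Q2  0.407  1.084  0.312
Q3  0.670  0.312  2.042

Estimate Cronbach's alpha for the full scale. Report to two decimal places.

sum of item variances = 1.332 + 1.084 + 2.042 = 4.458
Σ_{i<j} σ_ij = 1.389
Var(T) = 4.458 + 2 × 1.389 = 7.236
α = (k/(k−1))·(1 − sum of item variances/Var(T)) = (3/2)·(1 − 4.458/7.236) = 0.58

α = 0.58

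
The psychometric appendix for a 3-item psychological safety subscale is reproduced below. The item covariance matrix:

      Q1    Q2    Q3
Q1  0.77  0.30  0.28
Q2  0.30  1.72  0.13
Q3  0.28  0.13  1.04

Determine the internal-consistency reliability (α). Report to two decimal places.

Σσᵢ² = 0.77 + 1.72 + 1.04 = 3.53
Sum of off-diagonal covariances = 0.71
σ²_total = 3.53 + 2 × 0.71 = 4.95
α = (k/(k−1))·(1 − Σσᵢ²/σ²_total) = (3/2)·(1 − 3.53/4.95) = 0.43

α = 0.43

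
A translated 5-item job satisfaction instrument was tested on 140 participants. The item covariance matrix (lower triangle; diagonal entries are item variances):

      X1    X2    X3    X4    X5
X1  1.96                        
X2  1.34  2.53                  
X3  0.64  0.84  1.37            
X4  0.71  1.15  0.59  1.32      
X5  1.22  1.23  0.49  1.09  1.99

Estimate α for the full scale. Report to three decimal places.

ΣVar(i) = 1.96 + 2.53 + 1.37 + 1.32 + 1.99 = 9.17
Sum of off-diagonal covariances = 9.30
total variance = 9.17 + 2 × 9.30 = 27.77
α = (k/(k−1))·(1 − ΣVar(i)/total variance) = (5/4)·(1 − 9.17/27.77) = 0.837

α = 0.837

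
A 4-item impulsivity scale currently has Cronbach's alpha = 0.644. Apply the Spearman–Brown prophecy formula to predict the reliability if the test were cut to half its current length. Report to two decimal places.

Length factor m = 1/2
α' = m·α / (1 − (1−m)·α)
   = 1/2 × 0.644 / (1 − (1 − 1/2) × 0.644)
   = 0.3220 / 0.6780 = 0.47

predicted reliability = 0.47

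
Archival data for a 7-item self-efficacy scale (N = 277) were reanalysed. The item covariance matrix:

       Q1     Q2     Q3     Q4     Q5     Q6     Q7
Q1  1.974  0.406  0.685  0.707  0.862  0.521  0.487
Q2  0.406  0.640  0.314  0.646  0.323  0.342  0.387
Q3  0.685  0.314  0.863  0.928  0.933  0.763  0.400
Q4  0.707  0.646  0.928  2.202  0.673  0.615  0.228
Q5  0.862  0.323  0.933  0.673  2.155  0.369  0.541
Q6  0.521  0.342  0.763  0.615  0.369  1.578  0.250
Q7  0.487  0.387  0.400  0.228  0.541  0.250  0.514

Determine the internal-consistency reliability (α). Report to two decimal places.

ΣVar(i) = 1.974 + 0.640 + 0.863 + 2.202 + 2.155 + 1.578 + 0.514 = 9.926
Σ_{i<j} σ_ij = 11.380
total variance = 9.926 + 2 × 11.380 = 32.686
α = (k/(k−1))·(1 − ΣVar(i)/total variance) = (7/6)·(1 − 9.926/32.686) = 0.81

α = 0.81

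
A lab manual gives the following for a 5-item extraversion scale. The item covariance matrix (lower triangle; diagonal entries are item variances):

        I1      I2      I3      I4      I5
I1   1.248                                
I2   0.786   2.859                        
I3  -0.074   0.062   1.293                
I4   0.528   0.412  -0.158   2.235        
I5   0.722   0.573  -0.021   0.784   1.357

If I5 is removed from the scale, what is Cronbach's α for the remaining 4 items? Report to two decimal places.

Remaining items: I1, I2, I3, I4 (k = 4).
ΣVar(i) = 1.248 + 2.859 + 1.293 + 2.235 = 7.635
total variance = 7.635 + 2 × 1.556 = 10.747
α (item deleted) = (4/3)·(1 − 7.635/10.747) = 0.39

Cronbach's α = 0.39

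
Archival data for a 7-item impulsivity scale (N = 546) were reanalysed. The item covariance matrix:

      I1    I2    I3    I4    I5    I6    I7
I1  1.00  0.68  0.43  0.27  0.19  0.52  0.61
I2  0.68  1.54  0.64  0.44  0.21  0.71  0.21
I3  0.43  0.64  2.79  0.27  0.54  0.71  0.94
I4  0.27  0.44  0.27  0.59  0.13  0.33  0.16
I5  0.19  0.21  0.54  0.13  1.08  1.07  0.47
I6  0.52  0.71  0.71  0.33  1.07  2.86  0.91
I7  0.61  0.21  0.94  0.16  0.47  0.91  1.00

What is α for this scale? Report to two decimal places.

α = 0.77

Σσ²ᵢ = 1.00 + 1.54 + 2.79 + 0.59 + 1.08 + 2.86 + 1.00 = 10.86
Sum of the distinct covariances = 10.44
σ²_total = 10.86 + 2 × 10.44 = 31.74
α = (k/(k−1))·(1 − Σσ²ᵢ/σ²_total) = (7/6)·(1 − 10.86/31.74) = 0.77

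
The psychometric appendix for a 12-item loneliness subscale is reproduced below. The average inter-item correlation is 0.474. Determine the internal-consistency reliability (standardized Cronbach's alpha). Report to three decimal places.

Standardized α = k·r̄ / (1 + (k−1)·r̄) = 12 × 0.474 / (1 + 11 × 0.474)
  = 5.6880 / 6.2140 = 0.915

standardized Cronbach's alpha = 0.915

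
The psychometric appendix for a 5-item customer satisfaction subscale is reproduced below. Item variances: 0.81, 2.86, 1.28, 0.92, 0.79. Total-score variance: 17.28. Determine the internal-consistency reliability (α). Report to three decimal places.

Σσᵢ² = 0.81 + 2.86 + 1.28 + 0.92 + 0.79 = 6.66
α = (k/(k−1))·(1 − Σσᵢ²/total variance) = (5/4)·(1 − 6.66/17.28) = 0.768

α = 0.768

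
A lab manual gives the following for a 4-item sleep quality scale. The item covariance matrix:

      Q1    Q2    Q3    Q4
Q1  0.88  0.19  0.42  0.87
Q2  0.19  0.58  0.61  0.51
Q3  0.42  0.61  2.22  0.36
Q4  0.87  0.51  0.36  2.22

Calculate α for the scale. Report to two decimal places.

sum of item variances = 0.88 + 0.58 + 2.22 + 2.22 = 5.90
Sum of off-diagonal covariances = 2.96
total variance = 5.90 + 2 × 2.96 = 11.82
α = (k/(k−1))·(1 − sum of item variances/total variance) = (4/3)·(1 − 5.90/11.82) = 0.67

α = 0.67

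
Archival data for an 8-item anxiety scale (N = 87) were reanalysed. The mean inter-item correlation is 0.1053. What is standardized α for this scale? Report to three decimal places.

standardized α = 0.485

Standardized α = k·r̄ / (1 + (k−1)·r̄) = 8 × 0.1053 / (1 + 7 × 0.1053)
  = 0.8424 / 1.7371 = 0.485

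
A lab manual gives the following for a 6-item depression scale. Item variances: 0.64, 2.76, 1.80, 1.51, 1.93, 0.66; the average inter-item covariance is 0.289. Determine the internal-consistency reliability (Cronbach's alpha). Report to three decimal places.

Cronbach's alpha = 0.579

Σσᵢ² = 0.64 + 2.76 + 1.80 + 1.51 + 1.93 + 0.66 = 9.30
Sum of the 15 distinct covariances = 15 × 0.289 = 4.335
total variance = Σσᵢ² + 2·Σcov = 9.30 + 2 × 4.335 = 17.970
α = (6/5)·(1 − 9.30/17.970) = 0.579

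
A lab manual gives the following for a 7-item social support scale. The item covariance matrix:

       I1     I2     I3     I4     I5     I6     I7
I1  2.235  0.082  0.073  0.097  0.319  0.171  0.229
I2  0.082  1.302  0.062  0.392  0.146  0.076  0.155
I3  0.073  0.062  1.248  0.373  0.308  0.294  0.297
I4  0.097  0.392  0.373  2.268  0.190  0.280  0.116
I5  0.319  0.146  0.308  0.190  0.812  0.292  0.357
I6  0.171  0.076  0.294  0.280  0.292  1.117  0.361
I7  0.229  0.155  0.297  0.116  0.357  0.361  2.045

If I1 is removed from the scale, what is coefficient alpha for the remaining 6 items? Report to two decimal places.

Remaining items: I2, I3, I4, I5, I6, I7 (k = 6).
Σσᵢ² = 1.302 + 1.248 + 2.268 + 0.812 + 1.117 + 2.045 = 8.792
total variance = 8.792 + 2 × 3.699 = 16.190
α (item deleted) = (6/5)·(1 − 8.792/16.190) = 0.55

coefficient alpha = 0.55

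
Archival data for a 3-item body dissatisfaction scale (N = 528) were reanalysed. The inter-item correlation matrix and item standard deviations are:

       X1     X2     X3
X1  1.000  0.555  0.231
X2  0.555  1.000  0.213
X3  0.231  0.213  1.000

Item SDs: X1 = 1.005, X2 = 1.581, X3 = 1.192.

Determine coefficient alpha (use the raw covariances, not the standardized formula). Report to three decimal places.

coefficient alpha = 0.581

Σσ²ᵢ = 1.005² + 1.581² + 1.192² = 4.9305
Covariances σ_ij = r_ij · s_i · s_j:
  σ(X1,X2) = 0.555 × 1.005 × 1.581 = 0.8818
  σ(X1,X3) = 0.231 × 1.005 × 1.192 = 0.2767
  σ(X2,X3) = 0.213 × 1.581 × 1.192 = 0.4014
σ²_T = Σσ²ᵢ + 2·Σσ_ij = 4.9305 + 2 × 1.5599 = 8.0503
α = (3/2)·(1 − 4.9305/8.0503) = 0.581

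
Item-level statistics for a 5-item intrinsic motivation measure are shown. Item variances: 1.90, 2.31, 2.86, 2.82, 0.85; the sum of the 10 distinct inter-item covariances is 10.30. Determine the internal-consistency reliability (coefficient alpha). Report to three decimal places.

ΣVar(i) = 1.90 + 2.31 + 2.86 + 2.82 + 0.85 = 10.74
Sum of distinct covariances = 10.30
total variance = ΣVar(i) + 2·Σcov = 10.74 + 2 × 10.30 = 31.34
α = (5/4)·(1 − 10.74/31.34) = 0.822

coefficient alpha = 0.822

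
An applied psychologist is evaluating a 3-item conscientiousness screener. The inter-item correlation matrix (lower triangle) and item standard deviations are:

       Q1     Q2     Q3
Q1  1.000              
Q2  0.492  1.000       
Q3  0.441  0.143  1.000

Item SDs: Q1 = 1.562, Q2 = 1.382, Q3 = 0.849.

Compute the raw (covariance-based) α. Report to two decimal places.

Σσ²ᵢ = 1.562² + 1.382² + 0.849² = 5.0706
Covariances σ_ij = r_ij · s_i · s_j:
  σ(Q1,Q2) = 0.492 × 1.562 × 1.382 = 1.0621
  σ(Q1,Q3) = 0.441 × 1.562 × 0.849 = 0.5848
  σ(Q2,Q3) = 0.143 × 1.382 × 0.849 = 0.1678
σ²_T = Σσ²ᵢ + 2·Σσ_ij = 5.0706 + 2 × 1.8147 = 8.7000
α = (3/2)·(1 − 5.0706/8.7000) = 0.63

α = 0.63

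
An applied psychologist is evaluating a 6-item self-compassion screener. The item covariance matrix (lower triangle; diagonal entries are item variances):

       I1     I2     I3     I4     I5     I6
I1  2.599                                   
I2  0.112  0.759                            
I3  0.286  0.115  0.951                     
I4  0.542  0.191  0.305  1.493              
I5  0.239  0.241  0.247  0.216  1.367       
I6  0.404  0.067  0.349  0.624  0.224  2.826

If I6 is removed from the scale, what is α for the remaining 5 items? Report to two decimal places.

Remaining items: I1, I2, I3, I4, I5 (k = 5).
Σσᵢ² = 2.599 + 0.759 + 0.951 + 1.493 + 1.367 = 7.169
σ²_total = 7.169 + 2 × 2.494 = 12.157
α (item deleted) = (5/4)·(1 − 7.169/12.157) = 0.51

α = 0.51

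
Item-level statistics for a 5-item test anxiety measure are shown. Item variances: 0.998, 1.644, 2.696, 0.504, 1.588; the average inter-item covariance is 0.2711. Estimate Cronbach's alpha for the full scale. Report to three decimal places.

Σσ²ᵢ = 0.998 + 1.644 + 2.696 + 0.504 + 1.588 = 7.430
Sum of the 10 distinct covariances = 10 × 0.2711 = 2.7110
Var(T) = Σσ²ᵢ + 2·Σcov = 7.430 + 2 × 2.7110 = 12.8520
α = (5/4)·(1 − 7.430/12.8520) = 0.527

Cronbach's alpha = 0.527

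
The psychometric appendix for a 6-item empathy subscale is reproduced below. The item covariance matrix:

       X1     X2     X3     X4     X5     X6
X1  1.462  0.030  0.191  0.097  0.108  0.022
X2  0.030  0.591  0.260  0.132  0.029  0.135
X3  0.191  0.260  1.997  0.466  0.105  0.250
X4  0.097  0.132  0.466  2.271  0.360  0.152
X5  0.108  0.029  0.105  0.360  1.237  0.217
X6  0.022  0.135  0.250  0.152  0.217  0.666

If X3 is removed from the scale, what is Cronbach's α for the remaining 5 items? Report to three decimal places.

Remaining items: X1, X2, X4, X5, X6 (k = 5).
Σσ²ᵢ = 1.462 + 0.591 + 2.271 + 1.237 + 0.666 = 6.227
Var(T) = 6.227 + 2 × 1.282 = 8.791
α (item deleted) = (5/4)·(1 − 6.227/8.791) = 0.365

α = 0.365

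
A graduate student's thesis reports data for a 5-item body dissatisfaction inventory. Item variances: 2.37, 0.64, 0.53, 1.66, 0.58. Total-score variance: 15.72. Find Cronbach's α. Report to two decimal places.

α = 0.79

sum of item variances = 2.37 + 0.64 + 0.53 + 1.66 + 0.58 = 5.78
α = (k/(k−1))·(1 − sum of item variances/total variance) = (5/4)·(1 − 5.78/15.72) = 0.79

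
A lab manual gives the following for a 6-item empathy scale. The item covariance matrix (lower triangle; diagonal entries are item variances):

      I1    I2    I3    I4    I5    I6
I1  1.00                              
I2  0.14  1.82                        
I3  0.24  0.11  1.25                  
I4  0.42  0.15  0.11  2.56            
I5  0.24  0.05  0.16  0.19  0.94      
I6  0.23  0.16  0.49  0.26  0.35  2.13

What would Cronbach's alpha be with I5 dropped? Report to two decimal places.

Remaining items: I1, I2, I3, I4, I6 (k = 5).
sum of item variances = 1.00 + 1.82 + 1.25 + 2.56 + 2.13 = 8.76
σ²_T = 8.76 + 2 × 2.31 = 13.38
α (item deleted) = (5/4)·(1 − 8.76/13.38) = 0.43

Cronbach's alpha = 0.43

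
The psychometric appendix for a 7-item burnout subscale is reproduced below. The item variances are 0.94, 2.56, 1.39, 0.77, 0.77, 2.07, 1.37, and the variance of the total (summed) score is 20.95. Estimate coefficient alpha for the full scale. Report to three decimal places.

sum of item variances = 0.94 + 2.56 + 1.39 + 0.77 + 0.77 + 2.07 + 1.37 = 9.87
α = (k/(k−1))·(1 − sum of item variances/σ²_total) = (7/6)·(1 − 9.87/20.95) = 0.617

coefficient alpha = 0.617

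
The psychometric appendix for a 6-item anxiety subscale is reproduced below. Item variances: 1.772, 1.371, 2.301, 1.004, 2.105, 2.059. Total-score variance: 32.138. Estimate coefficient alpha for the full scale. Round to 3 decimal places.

α = 0.804

Σσᵢ² = 1.772 + 1.371 + 2.301 + 1.004 + 2.105 + 2.059 = 10.612
α = (k/(k−1))·(1 − Σσᵢ²/total variance) = (6/5)·(1 − 10.612/32.138) = 0.804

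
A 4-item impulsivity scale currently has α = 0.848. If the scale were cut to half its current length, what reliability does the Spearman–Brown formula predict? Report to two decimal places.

predicted reliability = 0.74

Length factor m = 1/2
α' = m·α / (1 − (1−m)·α)
   = 1/2 × 0.848 / (1 − (1 − 1/2) × 0.848)
   = 0.4240 / 0.5760 = 0.74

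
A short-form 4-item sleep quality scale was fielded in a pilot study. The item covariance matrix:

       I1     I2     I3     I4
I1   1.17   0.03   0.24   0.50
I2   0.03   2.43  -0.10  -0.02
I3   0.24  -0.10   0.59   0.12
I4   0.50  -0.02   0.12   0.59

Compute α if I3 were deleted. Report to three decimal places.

Remaining items: I1, I2, I4 (k = 3).
sum of item variances = 1.17 + 2.43 + 0.59 = 4.19
σ²_total = 4.19 + 2 × 0.51 = 5.21
α (item deleted) = (3/2)·(1 − 4.19/5.21) = 0.294

α = 0.294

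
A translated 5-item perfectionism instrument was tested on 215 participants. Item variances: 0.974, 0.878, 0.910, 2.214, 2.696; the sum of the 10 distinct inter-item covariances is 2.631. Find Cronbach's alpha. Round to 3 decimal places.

Cronbach's alpha = 0.509

ΣVar(i) = 0.974 + 0.878 + 0.910 + 2.214 + 2.696 = 7.672
Sum of distinct covariances = 2.631
Var(T) = ΣVar(i) + 2·Σcov = 7.672 + 2 × 2.631 = 12.934
α = (5/4)·(1 − 7.672/12.934) = 0.509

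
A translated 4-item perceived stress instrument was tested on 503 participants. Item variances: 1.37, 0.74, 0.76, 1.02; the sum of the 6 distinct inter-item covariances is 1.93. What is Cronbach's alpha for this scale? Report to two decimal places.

Σσᵢ² = 1.37 + 0.74 + 0.76 + 1.02 = 3.89
Sum of distinct covariances = 1.93
σ²_total = Σσᵢ² + 2·Σcov = 3.89 + 2 × 1.93 = 7.75
α = (4/3)·(1 − 3.89/7.75) = 0.66

Cronbach's alpha = 0.66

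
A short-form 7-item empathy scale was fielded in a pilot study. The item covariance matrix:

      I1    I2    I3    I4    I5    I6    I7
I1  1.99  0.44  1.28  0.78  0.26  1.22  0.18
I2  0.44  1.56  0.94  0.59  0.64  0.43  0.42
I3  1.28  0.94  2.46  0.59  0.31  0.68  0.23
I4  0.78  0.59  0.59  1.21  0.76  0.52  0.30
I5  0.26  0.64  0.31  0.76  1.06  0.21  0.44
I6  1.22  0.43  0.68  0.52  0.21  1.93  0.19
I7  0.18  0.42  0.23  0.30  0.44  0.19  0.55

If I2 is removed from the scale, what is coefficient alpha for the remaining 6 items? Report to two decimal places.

coefficient alpha = 0.76

Remaining items: I1, I3, I4, I5, I6, I7 (k = 6).
Σσᵢ² = 1.99 + 2.46 + 1.21 + 1.06 + 1.93 + 0.55 = 9.20
σ²_total = 9.20 + 2 × 7.95 = 25.10
α (item deleted) = (6/5)·(1 − 9.20/25.10) = 0.76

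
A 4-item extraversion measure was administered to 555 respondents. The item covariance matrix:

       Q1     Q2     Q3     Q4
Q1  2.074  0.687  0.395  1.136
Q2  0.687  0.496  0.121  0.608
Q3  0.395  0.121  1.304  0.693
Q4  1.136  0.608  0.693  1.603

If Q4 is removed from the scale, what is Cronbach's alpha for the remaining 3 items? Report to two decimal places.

α = 0.57

Remaining items: Q1, Q2, Q3 (k = 3).
Σσ²ᵢ = 2.074 + 0.496 + 1.304 = 3.874
total variance = 3.874 + 2 × 1.203 = 6.280
α (item deleted) = (3/2)·(1 − 3.874/6.280) = 0.57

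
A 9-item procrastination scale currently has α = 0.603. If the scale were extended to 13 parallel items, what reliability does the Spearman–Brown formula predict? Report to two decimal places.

predicted reliability = 0.69

Length factor m = 13/9 = 1.4444
α' = m·α / (1 + (m−1)·α)
   = 13/9 × 0.603 / (1 + (13/9 − 1) × 0.603)
   = 0.8710 / 1.2680 = 0.69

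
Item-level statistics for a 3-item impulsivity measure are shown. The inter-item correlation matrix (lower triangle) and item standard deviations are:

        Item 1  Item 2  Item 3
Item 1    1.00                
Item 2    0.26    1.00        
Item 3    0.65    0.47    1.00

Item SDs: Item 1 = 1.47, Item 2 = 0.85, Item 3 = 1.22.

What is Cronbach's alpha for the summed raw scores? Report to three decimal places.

Σσ²ᵢ = 1.47² + 0.85² + 1.22² = 4.3718
Covariances σ_ij = r_ij · s_i · s_j:
  σ(Item 1,Item 2) = 0.26 × 1.47 × 0.85 = 0.3249
  σ(Item 1,Item 3) = 0.65 × 1.47 × 1.22 = 1.1657
  σ(Item 2,Item 3) = 0.47 × 0.85 × 1.22 = 0.4874
σ²_T = Σσ²ᵢ + 2·Σσ_ij = 4.3718 + 2 × 1.9780 = 8.3278
α = (3/2)·(1 − 4.3718/8.3278) = 0.713

Cronbach's alpha = 0.713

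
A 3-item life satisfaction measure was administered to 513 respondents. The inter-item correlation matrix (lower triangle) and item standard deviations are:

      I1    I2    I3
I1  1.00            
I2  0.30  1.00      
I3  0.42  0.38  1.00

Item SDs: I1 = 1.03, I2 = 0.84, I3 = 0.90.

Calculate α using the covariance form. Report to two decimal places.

α = 0.63

Σσ²ᵢ = 1.03² + 0.84² + 0.90² = 2.5765
Covariances σ_ij = r_ij · s_i · s_j:
  σ(I1,I2) = 0.30 × 1.03 × 0.84 = 0.2596
  σ(I1,I3) = 0.42 × 1.03 × 0.90 = 0.3893
  σ(I2,I3) = 0.38 × 0.84 × 0.90 = 0.2873
σ²_T = Σσ²ᵢ + 2·Σσ_ij = 2.5765 + 2 × 0.9362 = 4.4489
α = (3/2)·(1 − 2.5765/4.4489) = 0.63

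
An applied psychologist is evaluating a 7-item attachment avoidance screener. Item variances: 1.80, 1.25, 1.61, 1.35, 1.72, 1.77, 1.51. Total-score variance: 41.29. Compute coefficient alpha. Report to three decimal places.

coefficient alpha = 0.856

Σσ²ᵢ = 1.80 + 1.25 + 1.61 + 1.35 + 1.72 + 1.77 + 1.51 = 11.01
α = (k/(k−1))·(1 − Σσ²ᵢ/σ²_total) = (7/6)·(1 − 11.01/41.29) = 0.856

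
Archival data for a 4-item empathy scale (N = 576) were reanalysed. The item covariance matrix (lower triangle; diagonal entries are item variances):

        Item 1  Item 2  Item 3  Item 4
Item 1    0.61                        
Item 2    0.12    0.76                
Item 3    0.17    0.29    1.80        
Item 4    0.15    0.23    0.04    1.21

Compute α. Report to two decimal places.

α = 0.42

ΣVar(i) = 0.61 + 0.76 + 1.80 + 1.21 = 4.38
Σ_{i<j} σ_ij = 1.00
σ²_T = 4.38 + 2 × 1.00 = 6.38
α = (k/(k−1))·(1 − ΣVar(i)/σ²_T) = (4/3)·(1 − 4.38/6.38) = 0.42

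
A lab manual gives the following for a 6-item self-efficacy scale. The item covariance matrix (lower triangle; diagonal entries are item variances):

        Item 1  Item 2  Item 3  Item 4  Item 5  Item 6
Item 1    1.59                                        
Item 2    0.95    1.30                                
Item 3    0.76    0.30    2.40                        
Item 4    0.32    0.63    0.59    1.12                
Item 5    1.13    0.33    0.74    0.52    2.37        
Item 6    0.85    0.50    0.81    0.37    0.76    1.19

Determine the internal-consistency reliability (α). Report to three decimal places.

α = 0.789

Σσ²ᵢ = 1.59 + 1.30 + 2.40 + 1.12 + 2.37 + 1.19 = 9.97
Sum of off-diagonal covariances = 9.56
σ²_total = 9.97 + 2 × 9.56 = 29.09
α = (k/(k−1))·(1 − Σσ²ᵢ/σ²_total) = (6/5)·(1 − 9.97/29.09) = 0.789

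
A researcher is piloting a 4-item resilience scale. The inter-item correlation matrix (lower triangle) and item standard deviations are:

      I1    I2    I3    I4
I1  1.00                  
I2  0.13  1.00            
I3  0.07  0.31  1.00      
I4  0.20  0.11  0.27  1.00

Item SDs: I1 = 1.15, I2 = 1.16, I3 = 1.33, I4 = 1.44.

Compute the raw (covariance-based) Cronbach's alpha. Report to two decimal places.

Σσ²ᵢ = 1.15² + 1.16² + 1.33² + 1.44² = 6.5106
Covariances σ_ij = r_ij · s_i · s_j:
  σ(I1,I2) = 0.13 × 1.15 × 1.16 = 0.1734
  σ(I1,I3) = 0.07 × 1.15 × 1.33 = 0.1071
  σ(I1,I4) = 0.20 × 1.15 × 1.44 = 0.3312
  σ(I2,I3) = 0.31 × 1.16 × 1.33 = 0.4783
  σ(I2,I4) = 0.11 × 1.16 × 1.44 = 0.1837
  σ(I3,I4) = 0.27 × 1.33 × 1.44 = 0.5171
σ²_T = Σσ²ᵢ + 2·Σσ_ij = 6.5106 + 2 × 1.7908 = 10.0922
α = (4/3)·(1 − 6.5106/10.0922) = 0.47

Cronbach's alpha = 0.47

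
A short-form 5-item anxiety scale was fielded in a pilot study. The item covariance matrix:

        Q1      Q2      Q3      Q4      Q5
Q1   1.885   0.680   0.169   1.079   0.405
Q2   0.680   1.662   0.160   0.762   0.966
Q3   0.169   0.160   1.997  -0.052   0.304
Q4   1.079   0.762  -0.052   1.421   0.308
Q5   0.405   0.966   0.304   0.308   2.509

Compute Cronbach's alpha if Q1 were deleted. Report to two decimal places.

Remaining items: Q2, Q3, Q4, Q5 (k = 4).
Σσᵢ² = 1.662 + 1.997 + 1.421 + 2.509 = 7.589
σ²_T = 7.589 + 2 × 2.448 = 12.485
α (item deleted) = (4/3)·(1 − 7.589/12.485) = 0.52

α = 0.52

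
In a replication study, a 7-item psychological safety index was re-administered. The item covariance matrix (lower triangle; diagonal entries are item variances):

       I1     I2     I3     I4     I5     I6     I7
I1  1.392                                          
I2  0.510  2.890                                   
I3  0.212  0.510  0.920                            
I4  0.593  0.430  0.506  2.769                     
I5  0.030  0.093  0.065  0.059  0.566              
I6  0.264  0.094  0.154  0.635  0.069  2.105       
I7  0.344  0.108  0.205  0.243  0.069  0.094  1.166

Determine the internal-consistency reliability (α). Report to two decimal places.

sum of item variances = 1.392 + 2.890 + 0.920 + 2.769 + 0.566 + 2.105 + 1.166 = 11.808
Sum of off-diagonal covariances = 5.287
σ²_T = 11.808 + 2 × 5.287 = 22.382
α = (k/(k−1))·(1 − sum of item variances/σ²_T) = (7/6)·(1 − 11.808/22.382) = 0.55

α = 0.55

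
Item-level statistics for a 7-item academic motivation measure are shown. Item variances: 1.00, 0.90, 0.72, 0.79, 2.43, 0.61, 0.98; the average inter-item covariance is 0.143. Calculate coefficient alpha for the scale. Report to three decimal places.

coefficient alpha = 0.522

Σσᵢ² = 1.00 + 0.90 + 0.72 + 0.79 + 2.43 + 0.61 + 0.98 = 7.43
Sum of the 21 distinct covariances = 21 × 0.143 = 3.003
total variance = Σσᵢ² + 2·Σcov = 7.43 + 2 × 3.003 = 13.436
α = (7/6)·(1 − 7.43/13.436) = 0.522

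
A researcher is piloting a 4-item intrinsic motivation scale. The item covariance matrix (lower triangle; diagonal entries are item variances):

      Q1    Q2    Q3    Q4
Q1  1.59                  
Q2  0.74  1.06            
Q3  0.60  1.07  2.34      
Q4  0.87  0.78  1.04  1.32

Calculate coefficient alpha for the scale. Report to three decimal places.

Σσ²ᵢ = 1.59 + 1.06 + 2.34 + 1.32 = 6.31
Sum of the distinct covariances = 5.10
total variance = 6.31 + 2 × 5.10 = 16.51
α = (k/(k−1))·(1 − Σσ²ᵢ/total variance) = (4/3)·(1 − 6.31/16.51) = 0.824

α = 0.824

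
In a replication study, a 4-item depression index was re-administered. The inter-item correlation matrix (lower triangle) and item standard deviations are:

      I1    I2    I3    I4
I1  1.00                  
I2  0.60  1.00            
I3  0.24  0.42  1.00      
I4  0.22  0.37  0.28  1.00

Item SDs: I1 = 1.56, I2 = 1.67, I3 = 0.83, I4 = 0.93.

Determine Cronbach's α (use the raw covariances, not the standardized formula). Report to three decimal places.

Σσ²ᵢ = 1.56² + 1.67² + 0.83² + 0.93² = 6.7763
Covariances σ_ij = r_ij · s_i · s_j:
  σ(I1,I2) = 0.60 × 1.56 × 1.67 = 1.5631
  σ(I1,I3) = 0.24 × 1.56 × 0.83 = 0.3108
  σ(I1,I4) = 0.22 × 1.56 × 0.93 = 0.3192
  σ(I2,I3) = 0.42 × 1.67 × 0.83 = 0.5822
  σ(I2,I4) = 0.37 × 1.67 × 0.93 = 0.5746
  σ(I3,I4) = 0.28 × 0.83 × 0.93 = 0.2161
σ²_T = Σσ²ᵢ + 2·Σσ_ij = 6.7763 + 2 × 3.5660 = 13.9083
α = (4/3)·(1 − 6.7763/13.9083) = 0.684

α = 0.684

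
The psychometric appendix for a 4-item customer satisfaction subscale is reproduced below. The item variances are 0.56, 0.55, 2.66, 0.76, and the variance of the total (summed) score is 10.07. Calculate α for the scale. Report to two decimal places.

ΣVar(i) = 0.56 + 0.55 + 2.66 + 0.76 = 4.53
α = (k/(k−1))·(1 − ΣVar(i)/σ²_T) = (4/3)·(1 − 4.53/10.07) = 0.73

α = 0.73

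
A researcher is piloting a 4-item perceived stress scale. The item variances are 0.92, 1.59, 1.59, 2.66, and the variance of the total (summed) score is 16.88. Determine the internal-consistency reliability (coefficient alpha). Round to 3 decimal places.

coefficient alpha = 0.799

Σσ²ᵢ = 0.92 + 1.59 + 1.59 + 2.66 = 6.76
α = (k/(k−1))·(1 − Σσ²ᵢ/total variance) = (4/3)·(1 − 6.76/16.88) = 0.799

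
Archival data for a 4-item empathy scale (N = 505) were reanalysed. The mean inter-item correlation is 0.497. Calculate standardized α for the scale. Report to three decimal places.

Standardized α = k·r̄ / (1 + (k−1)·r̄) = 4 × 0.497 / (1 + 3 × 0.497)
  = 1.9880 / 2.4910 = 0.798

standardized α = 0.798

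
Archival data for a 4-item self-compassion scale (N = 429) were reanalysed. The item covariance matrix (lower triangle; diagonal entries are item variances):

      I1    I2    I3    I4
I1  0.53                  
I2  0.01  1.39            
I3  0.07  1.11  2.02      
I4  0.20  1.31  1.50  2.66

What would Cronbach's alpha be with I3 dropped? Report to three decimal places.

α = 0.598

Remaining items: I1, I2, I4 (k = 3).
Σσ²ᵢ = 0.53 + 1.39 + 2.66 = 4.58
Var(T) = 4.58 + 2 × 1.52 = 7.62
α (item deleted) = (3/2)·(1 − 4.58/7.62) = 0.598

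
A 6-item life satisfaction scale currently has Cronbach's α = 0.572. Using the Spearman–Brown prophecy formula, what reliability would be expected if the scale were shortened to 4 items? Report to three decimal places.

Length factor m = 4/6 = 0.6667
α' = m·α / (1 − (1−m)·α)
   = 4/6 × 0.572 / (1 − (1 − 4/6) × 0.572)
   = 0.3813 / 0.8093 = 0.471

predicted reliability = 0.471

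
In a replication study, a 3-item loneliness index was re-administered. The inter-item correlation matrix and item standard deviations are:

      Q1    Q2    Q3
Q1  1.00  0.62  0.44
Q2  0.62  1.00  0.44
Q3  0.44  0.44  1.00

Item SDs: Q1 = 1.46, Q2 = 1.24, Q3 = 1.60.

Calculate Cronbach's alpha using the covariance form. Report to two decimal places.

Cronbach's alpha = 0.74

Σσ²ᵢ = 1.46² + 1.24² + 1.60² = 6.2292
Covariances σ_ij = r_ij · s_i · s_j:
  σ(Q1,Q2) = 0.62 × 1.46 × 1.24 = 1.1224
  σ(Q1,Q3) = 0.44 × 1.46 × 1.60 = 1.0278
  σ(Q2,Q3) = 0.44 × 1.24 × 1.60 = 0.8730
σ²_T = Σσ²ᵢ + 2·Σσ_ij = 6.2292 + 2 × 3.0232 = 12.2756
α = (3/2)·(1 − 6.2292/12.2756) = 0.74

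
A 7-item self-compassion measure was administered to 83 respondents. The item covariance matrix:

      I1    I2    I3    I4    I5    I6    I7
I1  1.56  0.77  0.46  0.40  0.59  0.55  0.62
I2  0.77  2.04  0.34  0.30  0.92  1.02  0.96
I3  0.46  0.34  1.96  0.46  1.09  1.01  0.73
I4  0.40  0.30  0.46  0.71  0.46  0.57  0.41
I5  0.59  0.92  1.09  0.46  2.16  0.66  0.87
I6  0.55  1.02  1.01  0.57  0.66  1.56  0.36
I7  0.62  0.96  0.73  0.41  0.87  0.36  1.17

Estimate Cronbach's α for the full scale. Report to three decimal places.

Cronbach's α = 0.826

Σσ²ᵢ = 1.56 + 2.04 + 1.96 + 0.71 + 2.16 + 1.56 + 1.17 = 11.16
Σ_{i<j} σ_ij = 13.55
Var(T) = 11.16 + 2 × 13.55 = 38.26
α = (k/(k−1))·(1 − Σσ²ᵢ/Var(T)) = (7/6)·(1 − 11.16/38.26) = 0.826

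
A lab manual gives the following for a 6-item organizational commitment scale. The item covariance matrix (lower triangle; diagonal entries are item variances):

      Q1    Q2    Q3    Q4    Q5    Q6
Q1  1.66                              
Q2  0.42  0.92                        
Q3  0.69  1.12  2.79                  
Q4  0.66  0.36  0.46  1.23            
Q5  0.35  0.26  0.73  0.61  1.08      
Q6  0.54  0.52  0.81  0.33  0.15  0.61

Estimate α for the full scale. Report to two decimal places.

α = 0.79

ΣVar(i) = 1.66 + 0.92 + 2.79 + 1.23 + 1.08 + 0.61 = 8.29
Sum of the distinct covariances = 8.01
σ²_T = 8.29 + 2 × 8.01 = 24.31
α = (k/(k−1))·(1 − ΣVar(i)/σ²_T) = (6/5)·(1 − 8.29/24.31) = 0.79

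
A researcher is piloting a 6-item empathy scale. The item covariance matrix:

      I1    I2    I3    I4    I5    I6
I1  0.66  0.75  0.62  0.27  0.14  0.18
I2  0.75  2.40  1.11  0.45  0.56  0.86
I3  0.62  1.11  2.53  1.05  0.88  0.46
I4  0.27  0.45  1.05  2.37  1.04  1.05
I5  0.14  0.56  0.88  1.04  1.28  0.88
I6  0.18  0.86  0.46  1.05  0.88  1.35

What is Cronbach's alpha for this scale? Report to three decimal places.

sum of item variances = 0.66 + 2.40 + 2.53 + 2.37 + 1.28 + 1.35 = 10.59
Sum of off-diagonal covariances = 10.30
σ²_total = 10.59 + 2 × 10.30 = 31.19
α = (k/(k−1))·(1 − sum of item variances/σ²_total) = (6/5)·(1 − 10.59/31.19) = 0.793

α = 0.793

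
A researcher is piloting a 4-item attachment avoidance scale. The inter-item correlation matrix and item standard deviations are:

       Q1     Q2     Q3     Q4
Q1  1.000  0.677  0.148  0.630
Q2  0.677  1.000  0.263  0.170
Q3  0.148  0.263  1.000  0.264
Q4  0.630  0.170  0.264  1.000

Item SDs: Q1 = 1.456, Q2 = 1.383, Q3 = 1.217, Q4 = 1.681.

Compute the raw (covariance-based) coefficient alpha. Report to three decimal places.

coefficient alpha = 0.695

Σσ²ᵢ = 1.456² + 1.383² + 1.217² + 1.681² = 8.3395
Covariances σ_ij = r_ij · s_i · s_j:
  σ(Q1,Q2) = 0.677 × 1.456 × 1.383 = 1.3632
  σ(Q1,Q3) = 0.148 × 1.456 × 1.217 = 0.2622
  σ(Q1,Q4) = 0.630 × 1.456 × 1.681 = 1.5419
  σ(Q2,Q3) = 0.263 × 1.383 × 1.217 = 0.4427
  σ(Q2,Q4) = 0.170 × 1.383 × 1.681 = 0.3952
  σ(Q3,Q4) = 0.264 × 1.217 × 1.681 = 0.5401
σ²_T = Σσ²ᵢ + 2·Σσ_ij = 8.3395 + 2 × 4.5453 = 17.4301
α = (4/3)·(1 − 8.3395/17.4301) = 0.695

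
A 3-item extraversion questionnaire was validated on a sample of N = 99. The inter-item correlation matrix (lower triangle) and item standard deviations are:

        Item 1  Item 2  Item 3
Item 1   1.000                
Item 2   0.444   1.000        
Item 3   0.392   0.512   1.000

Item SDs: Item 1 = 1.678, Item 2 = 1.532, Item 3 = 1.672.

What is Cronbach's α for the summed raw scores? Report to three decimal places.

Cronbach's α = 0.708

Σσ²ᵢ = 1.678² + 1.532² + 1.672² = 7.9583
Covariances σ_ij = r_ij · s_i · s_j:
  σ(Item 1,Item 2) = 0.444 × 1.678 × 1.532 = 1.1414
  σ(Item 1,Item 3) = 0.392 × 1.678 × 1.672 = 1.0998
  σ(Item 2,Item 3) = 0.512 × 1.532 × 1.672 = 1.3115
σ²_T = Σσ²ᵢ + 2·Σσ_ij = 7.9583 + 2 × 3.5527 = 15.0637
α = (3/2)·(1 − 7.9583/15.0637) = 0.708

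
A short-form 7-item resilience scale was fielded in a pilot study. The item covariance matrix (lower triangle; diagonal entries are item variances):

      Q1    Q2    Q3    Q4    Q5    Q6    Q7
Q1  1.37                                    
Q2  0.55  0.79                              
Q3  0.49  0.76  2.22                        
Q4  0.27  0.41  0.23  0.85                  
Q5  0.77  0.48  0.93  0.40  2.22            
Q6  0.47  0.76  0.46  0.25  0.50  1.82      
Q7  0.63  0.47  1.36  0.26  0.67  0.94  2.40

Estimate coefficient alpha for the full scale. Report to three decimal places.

α = 0.786

ΣVar(i) = 1.37 + 0.79 + 2.22 + 0.85 + 2.22 + 1.82 + 2.40 = 11.67
Sum of off-diagonal covariances = 12.06
σ²_total = 11.67 + 2 × 12.06 = 35.79
α = (k/(k−1))·(1 − ΣVar(i)/σ²_total) = (7/6)·(1 − 11.67/35.79) = 0.786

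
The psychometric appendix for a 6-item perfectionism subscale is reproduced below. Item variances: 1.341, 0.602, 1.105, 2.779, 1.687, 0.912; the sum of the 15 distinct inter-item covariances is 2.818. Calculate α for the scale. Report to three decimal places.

Σσ²ᵢ = 1.341 + 0.602 + 1.105 + 2.779 + 1.687 + 0.912 = 8.426
Sum of distinct covariances = 2.818
Var(T) = Σσ²ᵢ + 2·Σcov = 8.426 + 2 × 2.818 = 14.062
α = (6/5)·(1 − 8.426/14.062) = 0.481

α = 0.481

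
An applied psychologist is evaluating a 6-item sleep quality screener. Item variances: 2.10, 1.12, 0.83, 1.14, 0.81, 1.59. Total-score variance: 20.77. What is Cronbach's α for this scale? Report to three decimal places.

α = 0.761

ΣVar(i) = 2.10 + 1.12 + 0.83 + 1.14 + 0.81 + 1.59 = 7.59
α = (k/(k−1))·(1 − ΣVar(i)/σ²_T) = (6/5)·(1 − 7.59/20.77) = 0.761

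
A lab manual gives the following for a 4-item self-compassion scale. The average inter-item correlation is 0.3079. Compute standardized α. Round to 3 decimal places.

Standardized α = k·r̄ / (1 + (k−1)·r̄) = 4 × 0.3079 / (1 + 3 × 0.3079)
  = 1.2316 / 1.9237 = 0.640

standardized α = 0.640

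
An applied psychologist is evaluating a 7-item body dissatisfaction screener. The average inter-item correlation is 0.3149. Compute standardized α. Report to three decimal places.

standardized α = 0.763

Standardized α = k·r̄ / (1 + (k−1)·r̄) = 7 × 0.3149 / (1 + 6 × 0.3149)
  = 2.2043 / 2.8894 = 0.763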